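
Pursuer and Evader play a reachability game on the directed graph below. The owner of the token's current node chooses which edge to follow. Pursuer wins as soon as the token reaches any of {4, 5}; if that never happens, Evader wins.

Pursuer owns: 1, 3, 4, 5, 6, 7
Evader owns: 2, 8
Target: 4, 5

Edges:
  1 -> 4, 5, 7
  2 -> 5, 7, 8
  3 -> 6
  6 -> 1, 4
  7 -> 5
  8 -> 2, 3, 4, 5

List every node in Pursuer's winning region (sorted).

A0 = {4, 5}
A1: add {1, 6, 7} — 1 (Pursuer) has 1→4; 6 (Pursuer) has 6→4; 7 (Pursuer) has 7→5.
A2: add {3} — 3 (Pursuer) has 3→6.
A3 = A2; e.g. 2 (Evader) can still go to 8. Fixed point.
Pursuer's winning region = {1, 3, 4, 5, 6, 7}.

1, 3, 4, 5, 6, 7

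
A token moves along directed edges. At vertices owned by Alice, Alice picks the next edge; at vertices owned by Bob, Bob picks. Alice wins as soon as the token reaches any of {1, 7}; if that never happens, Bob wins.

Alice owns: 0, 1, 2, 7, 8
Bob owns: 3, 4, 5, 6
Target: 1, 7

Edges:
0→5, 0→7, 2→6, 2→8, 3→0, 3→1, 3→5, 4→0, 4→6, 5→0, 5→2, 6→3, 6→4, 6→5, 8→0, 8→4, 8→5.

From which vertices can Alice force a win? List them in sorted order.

0, 1, 2, 3, 5, 7, 8

A0 = {1, 7}
A1: add {0} — 0 (Alice) has 0→7.
A2: add {8} — 8 (Alice) has 8→0.
A3: add {2} — 2 (Alice) has 2→8.
A4: add {5} — 5 (Bob): all of {0, 2} already in.
A5: add {3} — 3 (Bob): all of {0, 1, 5} already in.
A6 = A5; e.g. 4 (Bob) can still go to 6. Fixed point.
Alice's winning region = {0, 1, 2, 3, 5, 7, 8}.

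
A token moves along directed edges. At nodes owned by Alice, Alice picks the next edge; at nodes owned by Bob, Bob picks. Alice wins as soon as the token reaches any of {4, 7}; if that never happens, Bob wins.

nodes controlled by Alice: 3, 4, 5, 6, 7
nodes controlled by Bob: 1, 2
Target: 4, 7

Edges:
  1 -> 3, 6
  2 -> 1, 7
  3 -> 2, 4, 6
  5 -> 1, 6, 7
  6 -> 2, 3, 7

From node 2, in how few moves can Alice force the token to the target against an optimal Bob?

A0 = {4, 7}
A1: add {3, 5, 6} — 3 (Alice) has 3→4; 5 (Alice) has 5→7; 6 (Alice) has 6→7.
A2: add {1} — 1 (Bob): all of {3, 6} already in.
A3: add {2} — 2 (Bob): all of {1, 7} already in.
A3 = all vertices. Fixed point.
2 enters the attractor at level 3, so Alice can force the target in 3 moves from there.

3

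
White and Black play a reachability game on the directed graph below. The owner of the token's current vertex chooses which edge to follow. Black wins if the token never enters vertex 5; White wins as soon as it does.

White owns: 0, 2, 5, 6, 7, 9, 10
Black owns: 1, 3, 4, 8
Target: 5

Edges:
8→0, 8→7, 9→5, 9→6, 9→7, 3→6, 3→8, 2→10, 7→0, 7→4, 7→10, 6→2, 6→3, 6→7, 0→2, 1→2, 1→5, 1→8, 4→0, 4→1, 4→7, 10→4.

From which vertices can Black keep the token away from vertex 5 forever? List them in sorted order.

0, 1, 2, 3, 4, 6, 7, 8, 10

A0 = {5}
A1: add {9} — 9 (White) has 9→5.
A2 = A1; e.g. 0 (White) has no edge into A1. Fixed point.
White's attractor = {5, 9}; Black avoids the target exactly from the complement.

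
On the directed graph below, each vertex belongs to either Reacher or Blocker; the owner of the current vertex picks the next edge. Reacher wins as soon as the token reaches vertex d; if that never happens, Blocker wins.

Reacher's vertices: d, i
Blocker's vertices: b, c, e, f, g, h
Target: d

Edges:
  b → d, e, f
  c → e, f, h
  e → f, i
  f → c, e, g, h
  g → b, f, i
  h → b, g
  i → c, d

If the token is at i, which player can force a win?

Reacher

A0 = {d}
A1: add {i} — i (Reacher) has i→d.
A2 = A1; e.g. b (Blocker) can still go to e. Fixed point.
i ∈ A1, so Reacher can force the target.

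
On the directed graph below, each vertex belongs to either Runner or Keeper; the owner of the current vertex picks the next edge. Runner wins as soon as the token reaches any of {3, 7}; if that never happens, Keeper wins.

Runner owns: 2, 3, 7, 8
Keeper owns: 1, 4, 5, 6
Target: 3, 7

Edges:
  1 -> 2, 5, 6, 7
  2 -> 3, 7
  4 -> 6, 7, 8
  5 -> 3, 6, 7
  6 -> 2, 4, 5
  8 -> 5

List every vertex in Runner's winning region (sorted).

A0 = {3, 7}
A1: add {2} — 2 (Runner) has 2→3.
A2 = A1; e.g. 1 (Keeper) can still go to 5. Fixed point.
Runner's winning region = {2, 3, 7}.

2, 3, 7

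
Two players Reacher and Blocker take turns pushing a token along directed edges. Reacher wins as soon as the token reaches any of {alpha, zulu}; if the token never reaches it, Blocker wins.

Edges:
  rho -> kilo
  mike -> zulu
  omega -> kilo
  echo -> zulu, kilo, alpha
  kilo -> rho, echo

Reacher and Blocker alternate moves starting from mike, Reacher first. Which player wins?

Track states (vertex, player-to-move).
A0 = {(zulu,Reacher), (zulu,Blocker), (alpha,Reacher), (alpha,Blocker)}
A1: add {(mike,Reacher), (mike,Blocker), (echo,Reacher)}.
(mike,Reacher) ∈ A1 ⇒ Reacher forces the target.

Reacher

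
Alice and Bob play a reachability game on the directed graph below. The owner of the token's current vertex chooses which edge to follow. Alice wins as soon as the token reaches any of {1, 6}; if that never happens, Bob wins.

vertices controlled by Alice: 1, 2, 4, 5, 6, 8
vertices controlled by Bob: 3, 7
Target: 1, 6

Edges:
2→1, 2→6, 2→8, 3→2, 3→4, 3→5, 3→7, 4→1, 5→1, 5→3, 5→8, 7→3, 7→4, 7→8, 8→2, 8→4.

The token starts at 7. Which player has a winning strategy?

A0 = {1, 6}
A1: add {2, 4, 5} — 2 (Alice) has 2→1; 4 (Alice) has 4→1; 5 (Alice) has 5→1.
A2: add {8} — 8 (Alice) has 8→2.
A3 = A2; e.g. 3 (Bob) can still go to 7. Fixed point.
7 never enters the attractor, so Bob can avoid the target forever.

Bob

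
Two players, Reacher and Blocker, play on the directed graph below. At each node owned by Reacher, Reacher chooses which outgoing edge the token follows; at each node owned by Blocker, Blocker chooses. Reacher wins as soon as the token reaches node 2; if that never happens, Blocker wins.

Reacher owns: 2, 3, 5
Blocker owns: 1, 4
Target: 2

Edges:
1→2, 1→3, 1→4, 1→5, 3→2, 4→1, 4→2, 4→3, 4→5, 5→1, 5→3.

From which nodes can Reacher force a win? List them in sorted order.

2, 3, 5

A0 = {2}
A1: add {3} — 3 (Reacher) has 3→2.
A2: add {5} — 5 (Reacher) has 5→3.
A3 = A2; e.g. 1 (Blocker) can still go to 4. Fixed point.
Reacher's winning region = {2, 3, 5}.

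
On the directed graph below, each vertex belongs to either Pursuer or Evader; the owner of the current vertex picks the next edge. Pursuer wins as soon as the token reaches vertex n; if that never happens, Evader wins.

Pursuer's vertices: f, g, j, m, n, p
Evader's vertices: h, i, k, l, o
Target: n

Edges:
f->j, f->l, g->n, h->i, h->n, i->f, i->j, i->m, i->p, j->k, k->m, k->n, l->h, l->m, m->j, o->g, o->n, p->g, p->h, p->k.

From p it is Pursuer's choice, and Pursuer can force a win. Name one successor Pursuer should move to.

g

A0 = {n}
A1: add {g} — g (Pursuer) has g→n.
A2: add {o, p} — o (Evader): all of {g, n} already in; p (Pursuer) has p→g.
A3 = A2; e.g. f (Pursuer) has no edge into A2. Fixed point.
From p, successor g is in the attractor (rank 1); the other successors h, k are not.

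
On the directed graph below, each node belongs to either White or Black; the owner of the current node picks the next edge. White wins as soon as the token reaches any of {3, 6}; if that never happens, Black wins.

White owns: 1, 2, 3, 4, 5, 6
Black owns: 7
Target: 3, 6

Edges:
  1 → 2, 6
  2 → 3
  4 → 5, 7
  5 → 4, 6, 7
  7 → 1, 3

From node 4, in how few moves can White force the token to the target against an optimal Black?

2

A0 = {3, 6}
A1: add {1, 2, 5} — 1 (White) has 1→6; 2 (White) has 2→3; 5 (White) has 5→6.
A2: add {4, 7} — 4 (White) has 4→5; 7 (Black): all of {1, 3} already in.
A2 = all vertices. Fixed point.
4 enters the attractor at level 2, so White can force the target in 2 moves from there.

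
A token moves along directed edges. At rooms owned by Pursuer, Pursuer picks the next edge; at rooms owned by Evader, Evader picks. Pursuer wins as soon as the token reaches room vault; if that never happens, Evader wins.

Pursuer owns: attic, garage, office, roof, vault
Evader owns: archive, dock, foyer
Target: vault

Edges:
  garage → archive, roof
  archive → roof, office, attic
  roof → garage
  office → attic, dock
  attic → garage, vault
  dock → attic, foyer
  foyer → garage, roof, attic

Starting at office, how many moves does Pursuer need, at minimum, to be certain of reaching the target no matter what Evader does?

2

A0 = {vault}
A1: add {attic} — attic (Pursuer) has attic→vault.
A2: add {office} — office (Pursuer) has office→attic.
A3 = A2; e.g. garage (Pursuer) has no edge into A2. Fixed point.
office enters the attractor at level 2, so Pursuer can force the target in 2 moves from there.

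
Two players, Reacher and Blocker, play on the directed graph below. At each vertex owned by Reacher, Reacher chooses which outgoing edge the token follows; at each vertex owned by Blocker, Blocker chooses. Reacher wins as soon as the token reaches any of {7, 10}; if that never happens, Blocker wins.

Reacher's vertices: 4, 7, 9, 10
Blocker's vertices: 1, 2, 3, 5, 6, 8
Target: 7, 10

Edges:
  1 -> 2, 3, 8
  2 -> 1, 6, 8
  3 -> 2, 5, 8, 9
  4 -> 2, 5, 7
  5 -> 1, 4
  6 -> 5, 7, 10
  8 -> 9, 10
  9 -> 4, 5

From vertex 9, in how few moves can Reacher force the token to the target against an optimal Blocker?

2

A0 = {7, 10}
A1: add {4} — 4 (Reacher) has 4→7.
A2: add {9} — 9 (Reacher) has 9→4.
9 enters the attractor at level 2, so Reacher can force the target in 2 moves from there.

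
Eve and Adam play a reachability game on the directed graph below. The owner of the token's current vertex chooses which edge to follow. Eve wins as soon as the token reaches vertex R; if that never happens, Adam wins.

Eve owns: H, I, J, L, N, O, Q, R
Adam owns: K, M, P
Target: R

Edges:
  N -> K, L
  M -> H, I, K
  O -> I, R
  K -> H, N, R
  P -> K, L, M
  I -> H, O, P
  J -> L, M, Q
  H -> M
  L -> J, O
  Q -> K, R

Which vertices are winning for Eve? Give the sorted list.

A0 = {R}
A1: add {O, Q} — O (Eve) has O→R; Q (Eve) has Q→R.
A2: add {I, J, L} — I (Eve) has I→O; J (Eve) has J→Q; L (Eve) has L→O.
A3: add {N} — N (Eve) has N→L.
A4 = A3; e.g. H (Eve) has no edge into A3. Fixed point.
Eve's winning region = {I, J, L, N, O, Q, R}.

I, J, L, N, O, Q, R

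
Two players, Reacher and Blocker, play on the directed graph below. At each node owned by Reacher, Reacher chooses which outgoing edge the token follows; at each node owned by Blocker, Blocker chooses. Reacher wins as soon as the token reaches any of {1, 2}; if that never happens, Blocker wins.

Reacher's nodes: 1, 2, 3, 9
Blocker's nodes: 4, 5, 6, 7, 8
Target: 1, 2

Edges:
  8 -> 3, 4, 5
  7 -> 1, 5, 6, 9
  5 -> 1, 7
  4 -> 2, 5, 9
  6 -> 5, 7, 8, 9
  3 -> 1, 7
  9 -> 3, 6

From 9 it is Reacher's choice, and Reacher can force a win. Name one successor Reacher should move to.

A0 = {1, 2}
A1: add {3} — 3 (Reacher) has 3→1.
A2: add {9} — 9 (Reacher) has 9→3.
A3 = A2; e.g. 4 (Blocker) can still go to 5. Fixed point.
From 9, successor 3 is in the attractor (rank 1); the other successor 6 is not.

3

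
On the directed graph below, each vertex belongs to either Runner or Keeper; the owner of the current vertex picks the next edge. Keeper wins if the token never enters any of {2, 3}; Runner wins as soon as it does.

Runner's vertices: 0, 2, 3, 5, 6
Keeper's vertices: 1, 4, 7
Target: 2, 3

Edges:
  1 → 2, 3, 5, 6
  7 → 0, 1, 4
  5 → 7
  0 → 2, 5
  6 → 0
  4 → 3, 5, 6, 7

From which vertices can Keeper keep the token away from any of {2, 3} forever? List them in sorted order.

1, 4, 5, 7

A0 = {2, 3}
A1: add {0} — 0 (Runner) has 0→2.
A2: add {6} — 6 (Runner) has 6→0.
A3 = A2; e.g. 1 (Keeper) can still go to 5. Fixed point.
Runner's attractor = {0, 2, 3, 6}; Keeper avoids the target exactly from the complement.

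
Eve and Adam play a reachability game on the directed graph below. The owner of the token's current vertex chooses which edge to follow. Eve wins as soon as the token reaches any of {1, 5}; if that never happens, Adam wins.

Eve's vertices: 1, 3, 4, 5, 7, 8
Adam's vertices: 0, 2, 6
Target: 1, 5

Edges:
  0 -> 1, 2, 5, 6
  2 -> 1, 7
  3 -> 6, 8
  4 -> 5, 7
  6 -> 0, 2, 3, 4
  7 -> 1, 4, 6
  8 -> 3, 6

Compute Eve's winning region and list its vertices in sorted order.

1, 2, 4, 5, 7

A0 = {1, 5}
A1: add {4, 7} — 4 (Eve) has 4→5; 7 (Eve) has 7→1.
A2: add {2} — 2 (Adam): all of {1, 7} already in.
A3 = A2; e.g. 0 (Adam) can still go to 6. Fixed point.
Eve's winning region = {1, 2, 4, 5, 7}.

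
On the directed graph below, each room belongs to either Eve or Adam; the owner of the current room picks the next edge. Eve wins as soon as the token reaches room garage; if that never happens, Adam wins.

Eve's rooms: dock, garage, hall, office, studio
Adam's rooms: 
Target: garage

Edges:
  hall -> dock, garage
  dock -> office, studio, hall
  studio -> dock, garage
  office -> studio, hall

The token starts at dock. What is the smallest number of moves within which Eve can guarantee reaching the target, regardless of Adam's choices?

A0 = {garage}
A1: add {hall, studio} — studio (Eve) has studio→garage; hall (Eve) has hall→garage.
A2: add {dock, office} — office (Eve) has office→studio; dock (Eve) has dock→studio.
A2 = all vertices. Fixed point.
dock enters the attractor at level 2, so Eve can force the target in 2 moves from there.

2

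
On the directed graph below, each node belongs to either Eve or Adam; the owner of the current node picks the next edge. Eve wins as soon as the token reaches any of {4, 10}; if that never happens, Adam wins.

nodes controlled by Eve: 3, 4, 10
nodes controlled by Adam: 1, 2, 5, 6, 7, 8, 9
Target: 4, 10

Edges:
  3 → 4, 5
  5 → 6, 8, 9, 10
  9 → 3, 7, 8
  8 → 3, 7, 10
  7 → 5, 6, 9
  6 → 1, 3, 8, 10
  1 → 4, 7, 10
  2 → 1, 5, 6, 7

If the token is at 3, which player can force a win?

A0 = {4, 10}
A1: add {3} — 3 (Eve) has 3→4.
A2 = A1; e.g. 1 (Adam) can still go to 7. Fixed point.
3 ∈ A1, so Eve can force the target.

Eve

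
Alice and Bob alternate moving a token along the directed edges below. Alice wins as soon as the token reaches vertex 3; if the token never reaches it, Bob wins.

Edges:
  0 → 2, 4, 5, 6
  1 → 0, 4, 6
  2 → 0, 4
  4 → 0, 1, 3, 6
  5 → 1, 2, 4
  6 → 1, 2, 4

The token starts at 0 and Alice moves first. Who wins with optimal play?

Bob

Track states (vertex, player-to-move).
A0 = {(3,Alice), (3,Bob)}
A1: add {(4,Alice)}.
A2 = A1; e.g. (0,Alice) stays out. (0,Alice) never enters ⇒ Bob avoids the target.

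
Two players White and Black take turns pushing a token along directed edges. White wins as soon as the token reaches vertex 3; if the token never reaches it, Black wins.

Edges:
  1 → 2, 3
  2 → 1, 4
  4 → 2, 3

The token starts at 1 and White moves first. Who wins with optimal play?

Track states (vertex, player-to-move).
A0 = {(3,White), (3,Black)}
A1: add {(1,White), (4,White)}.
(1,White) ∈ A1 ⇒ White forces the target.

White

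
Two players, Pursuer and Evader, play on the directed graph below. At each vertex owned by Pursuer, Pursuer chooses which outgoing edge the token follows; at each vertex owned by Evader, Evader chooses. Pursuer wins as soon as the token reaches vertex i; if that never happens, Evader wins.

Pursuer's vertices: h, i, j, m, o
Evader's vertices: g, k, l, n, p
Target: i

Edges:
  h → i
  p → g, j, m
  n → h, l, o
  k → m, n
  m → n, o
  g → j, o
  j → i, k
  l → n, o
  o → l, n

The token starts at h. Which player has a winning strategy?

A0 = {i}
A1: add {h, j} — h (Pursuer) has h→i; j (Pursuer) has j→i.
A2 = A1; e.g. g (Evader) can still go to o. Fixed point.
h ∈ A1, so Pursuer can force the target.

Pursuer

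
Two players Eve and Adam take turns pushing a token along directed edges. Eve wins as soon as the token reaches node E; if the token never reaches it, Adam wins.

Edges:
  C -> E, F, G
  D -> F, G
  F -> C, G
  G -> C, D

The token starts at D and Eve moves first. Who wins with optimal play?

Adam

Track states (vertex, player-to-move).
A0 = {(E,Eve), (E,Adam)}
A1: add {(C,Eve)}.
A2 = A1; e.g. (C,Adam) stays out. (D,Eve) never enters ⇒ Adam avoids the target.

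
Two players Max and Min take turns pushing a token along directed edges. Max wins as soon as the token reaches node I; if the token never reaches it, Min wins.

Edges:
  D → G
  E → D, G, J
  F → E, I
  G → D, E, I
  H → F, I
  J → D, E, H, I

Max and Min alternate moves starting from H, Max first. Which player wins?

Max

Track states (vertex, player-to-move).
A0 = {(I,Max), (I,Min)}
A1: add {(F,Max), (G,Max), (H,Max), (J,Max)}.
(H,Max) ∈ A1 ⇒ Max forces the target.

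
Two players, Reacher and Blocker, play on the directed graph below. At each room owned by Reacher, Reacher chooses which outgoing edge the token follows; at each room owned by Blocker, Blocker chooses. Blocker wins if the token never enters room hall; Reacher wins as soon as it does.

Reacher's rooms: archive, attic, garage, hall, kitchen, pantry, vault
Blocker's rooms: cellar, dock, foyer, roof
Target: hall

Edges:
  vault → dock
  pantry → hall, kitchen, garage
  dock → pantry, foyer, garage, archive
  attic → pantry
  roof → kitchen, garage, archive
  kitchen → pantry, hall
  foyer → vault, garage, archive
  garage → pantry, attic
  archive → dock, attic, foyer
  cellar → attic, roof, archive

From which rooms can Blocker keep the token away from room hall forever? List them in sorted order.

dock, foyer, vault

A0 = {hall}
A1: add {kitchen, pantry} — pantry (Reacher) has pantry→hall; kitchen (Reacher) has kitchen→hall.
A2: add {attic, garage} — attic (Reacher) has attic→pantry; garage (Reacher) has garage→pantry.
A3: add {archive} — archive (Reacher) has archive→attic.
A4: add {roof} — roof (Blocker): all of {kitchen, garage, archive} already in.
A5: add {cellar} — cellar (Blocker): all of {attic, roof, archive} already in.
A6 = A5; e.g. vault (Reacher) has no edge into A5. Fixed point.
Reacher's attractor = {archive, attic, cellar, garage, hall, kitchen, pantry, roof}; Blocker avoids the target exactly from the complement.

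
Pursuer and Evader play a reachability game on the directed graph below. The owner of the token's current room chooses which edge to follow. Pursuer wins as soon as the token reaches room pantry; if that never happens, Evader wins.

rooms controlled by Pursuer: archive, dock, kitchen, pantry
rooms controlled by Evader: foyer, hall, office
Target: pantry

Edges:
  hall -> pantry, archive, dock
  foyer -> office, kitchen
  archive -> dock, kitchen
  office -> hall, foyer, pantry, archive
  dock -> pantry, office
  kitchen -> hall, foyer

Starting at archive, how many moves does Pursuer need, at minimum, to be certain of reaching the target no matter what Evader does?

2

A0 = {pantry}
A1: add {dock} — dock (Pursuer) has dock→pantry.
A2: add {archive} — archive (Pursuer) has archive→dock.
archive enters the attractor at level 2, so Pursuer can force the target in 2 moves from there.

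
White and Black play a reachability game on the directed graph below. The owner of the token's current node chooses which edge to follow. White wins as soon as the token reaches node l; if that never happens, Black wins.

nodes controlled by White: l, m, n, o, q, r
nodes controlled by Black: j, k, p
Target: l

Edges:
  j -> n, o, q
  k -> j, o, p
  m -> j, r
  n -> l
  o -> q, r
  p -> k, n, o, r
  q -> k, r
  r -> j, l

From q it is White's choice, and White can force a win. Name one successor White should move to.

A0 = {l}
A1: add {n, r} — n (White) has n→l; r (White) has r→l.
A2: add {m, o, q} — m (White) has m→r; o (White) has o→r; q (White) has q→r.
A3: add {j} — j (Black): all of {n, o, q} already in.
A4 = A3; e.g. k (Black) can still go to p. Fixed point.
From q, successor r is in the attractor (rank 1); the other successor k is not.

r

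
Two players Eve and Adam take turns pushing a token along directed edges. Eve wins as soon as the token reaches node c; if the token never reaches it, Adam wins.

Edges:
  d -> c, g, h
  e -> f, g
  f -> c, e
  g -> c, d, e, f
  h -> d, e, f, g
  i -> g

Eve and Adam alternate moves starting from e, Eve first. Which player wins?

Adam

Track states (vertex, player-to-move).
A0 = {(c,Eve), (c,Adam)}
A1: add {(d,Eve), (f,Eve), (g,Eve)}.
A2: add {(e,Adam), (i,Adam)}.
A3: add {(h,Eve)}.
A4: add {(d,Adam)}.
A5 = A4; e.g. (e,Eve) stays out. (e,Eve) never enters ⇒ Adam avoids the target.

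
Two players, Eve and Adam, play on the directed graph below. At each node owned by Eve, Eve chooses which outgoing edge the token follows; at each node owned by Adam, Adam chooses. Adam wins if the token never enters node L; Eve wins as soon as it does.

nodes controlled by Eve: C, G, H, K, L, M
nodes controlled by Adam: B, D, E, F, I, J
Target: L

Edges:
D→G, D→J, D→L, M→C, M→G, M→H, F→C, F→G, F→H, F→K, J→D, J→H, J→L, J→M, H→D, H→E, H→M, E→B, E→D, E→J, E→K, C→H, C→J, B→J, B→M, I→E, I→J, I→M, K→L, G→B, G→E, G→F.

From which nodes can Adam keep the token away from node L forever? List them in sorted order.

A0 = {L}
A1: add {K} — K (Eve) has K→L.
A2 = A1; e.g. B (Adam) can still go to J. Fixed point.
Eve's attractor = {K, L}; Adam avoids the target exactly from the complement.

B, C, D, E, F, G, H, I, J, M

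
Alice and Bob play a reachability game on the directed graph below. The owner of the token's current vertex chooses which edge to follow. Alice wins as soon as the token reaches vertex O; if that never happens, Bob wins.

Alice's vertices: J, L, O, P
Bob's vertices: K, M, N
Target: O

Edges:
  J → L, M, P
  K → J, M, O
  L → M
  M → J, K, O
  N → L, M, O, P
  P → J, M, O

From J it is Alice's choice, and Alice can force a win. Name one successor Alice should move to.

P

A0 = {O}
A1: add {P} — P (Alice) has P→O.
A2: add {J} — J (Alice) has J→P.
A3 = A2; e.g. K (Bob) can still go to M. Fixed point.
From J, successor P is in the attractor (rank 1); the other successors L, M are not.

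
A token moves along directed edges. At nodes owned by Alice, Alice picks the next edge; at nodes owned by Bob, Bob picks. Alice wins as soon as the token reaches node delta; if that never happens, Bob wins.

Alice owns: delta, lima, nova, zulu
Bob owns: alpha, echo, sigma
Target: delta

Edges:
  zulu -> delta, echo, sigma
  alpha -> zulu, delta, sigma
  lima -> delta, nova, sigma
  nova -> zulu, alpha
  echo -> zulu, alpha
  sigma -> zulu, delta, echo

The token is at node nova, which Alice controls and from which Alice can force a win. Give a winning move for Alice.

A0 = {delta}
A1: add {lima, zulu} — zulu (Alice) has zulu→delta; lima (Alice) has lima→delta.
A2: add {nova} — nova (Alice) has nova→zulu.
A3 = A2; e.g. alpha (Bob) can still go to sigma. Fixed point.
From nova, successor zulu is in the attractor (rank 1); the other successor alpha is not.

zulu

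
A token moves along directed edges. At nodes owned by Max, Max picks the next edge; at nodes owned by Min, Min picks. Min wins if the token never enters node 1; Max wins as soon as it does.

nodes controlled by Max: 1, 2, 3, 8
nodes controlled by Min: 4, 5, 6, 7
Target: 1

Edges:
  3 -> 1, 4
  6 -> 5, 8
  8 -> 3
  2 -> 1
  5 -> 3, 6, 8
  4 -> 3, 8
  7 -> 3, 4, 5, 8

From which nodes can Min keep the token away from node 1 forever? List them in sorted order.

5, 6, 7

A0 = {1}
A1: add {2, 3} — 2 (Max) has 2→1; 3 (Max) has 3→1.
A2: add {8} — 8 (Max) has 8→3.
A3: add {4} — 4 (Min): all of {3, 8} already in.
A4 = A3; e.g. 5 (Min) can still go to 6. Fixed point.
Max's attractor = {1, 2, 3, 4, 8}; Min avoids the target exactly from the complement.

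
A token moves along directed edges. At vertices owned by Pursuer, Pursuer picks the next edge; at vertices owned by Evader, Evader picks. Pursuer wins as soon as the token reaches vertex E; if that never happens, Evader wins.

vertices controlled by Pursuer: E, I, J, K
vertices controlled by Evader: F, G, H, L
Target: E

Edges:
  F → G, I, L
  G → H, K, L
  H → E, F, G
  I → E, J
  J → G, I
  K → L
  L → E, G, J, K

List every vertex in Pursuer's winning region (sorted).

A0 = {E}
A1: add {I} — I (Pursuer) has I→E.
A2: add {J} — J (Pursuer) has J→I.
A3 = A2; e.g. F (Evader) can still go to G. Fixed point.
Pursuer's winning region = {E, I, J}.

E, I, J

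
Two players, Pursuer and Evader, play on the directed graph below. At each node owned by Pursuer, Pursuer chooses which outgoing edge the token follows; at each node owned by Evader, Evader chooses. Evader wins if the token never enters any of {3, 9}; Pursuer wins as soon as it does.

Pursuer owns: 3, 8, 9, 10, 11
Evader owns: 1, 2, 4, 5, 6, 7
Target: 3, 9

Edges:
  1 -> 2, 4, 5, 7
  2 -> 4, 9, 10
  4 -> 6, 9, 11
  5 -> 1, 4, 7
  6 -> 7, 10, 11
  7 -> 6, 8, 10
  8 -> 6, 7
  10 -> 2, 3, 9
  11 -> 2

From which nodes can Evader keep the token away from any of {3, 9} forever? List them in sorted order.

A0 = {3, 9}
A1: add {10} — 10 (Pursuer) has 10→3.
A2 = A1; e.g. 1 (Evader) can still go to 2. Fixed point.
Pursuer's attractor = {3, 9, 10}; Evader avoids the target exactly from the complement.

1, 2, 4, 5, 6, 7, 8, 11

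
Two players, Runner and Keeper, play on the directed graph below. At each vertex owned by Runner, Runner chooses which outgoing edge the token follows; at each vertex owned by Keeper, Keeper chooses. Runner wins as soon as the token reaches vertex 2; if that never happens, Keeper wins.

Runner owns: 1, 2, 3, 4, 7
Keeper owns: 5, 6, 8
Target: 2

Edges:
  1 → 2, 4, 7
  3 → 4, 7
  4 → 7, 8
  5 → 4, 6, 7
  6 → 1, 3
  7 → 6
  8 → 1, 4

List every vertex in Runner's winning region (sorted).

1, 2

A0 = {2}
A1: add {1} — 1 (Runner) has 1→2.
A2 = A1; e.g. 3 (Runner) has no edge into A1. Fixed point.
Runner's winning region = {1, 2}.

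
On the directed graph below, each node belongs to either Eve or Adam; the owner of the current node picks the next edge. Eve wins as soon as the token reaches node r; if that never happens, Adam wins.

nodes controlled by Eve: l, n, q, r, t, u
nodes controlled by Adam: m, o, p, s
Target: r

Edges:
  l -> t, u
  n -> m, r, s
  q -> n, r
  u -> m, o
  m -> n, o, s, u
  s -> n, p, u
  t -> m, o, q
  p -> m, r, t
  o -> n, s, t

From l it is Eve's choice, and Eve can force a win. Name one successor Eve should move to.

t

A0 = {r}
A1: add {n, q} — n (Eve) has n→r; q (Eve) has q→r.
A2: add {t} — t (Eve) has t→q.
A3: add {l} — l (Eve) has l→t.
A4 = A3; e.g. m (Adam) can still go to o. Fixed point.
From l, successor t is in the attractor (rank 2); the other successor u is not.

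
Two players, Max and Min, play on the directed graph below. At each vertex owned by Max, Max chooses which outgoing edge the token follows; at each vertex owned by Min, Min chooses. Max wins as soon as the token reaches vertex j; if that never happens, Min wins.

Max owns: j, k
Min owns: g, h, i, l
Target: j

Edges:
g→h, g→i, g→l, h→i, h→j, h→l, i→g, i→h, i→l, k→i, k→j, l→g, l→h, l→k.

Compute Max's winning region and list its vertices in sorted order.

j, k

A0 = {j}
A1: add {k} — k (Max) has k→j.
A2 = A1; e.g. g (Min) can still go to h. Fixed point.
Max's winning region = {j, k}.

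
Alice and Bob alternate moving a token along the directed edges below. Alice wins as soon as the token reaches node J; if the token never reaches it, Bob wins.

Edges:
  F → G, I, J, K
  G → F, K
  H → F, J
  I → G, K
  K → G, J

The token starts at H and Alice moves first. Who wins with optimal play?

Alice

Track states (vertex, player-to-move).
A0 = {(J,Alice), (J,Bob)}
A1: add {(F,Alice), (H,Alice), (K,Alice)}.
(H,Alice) ∈ A1 ⇒ Alice forces the target.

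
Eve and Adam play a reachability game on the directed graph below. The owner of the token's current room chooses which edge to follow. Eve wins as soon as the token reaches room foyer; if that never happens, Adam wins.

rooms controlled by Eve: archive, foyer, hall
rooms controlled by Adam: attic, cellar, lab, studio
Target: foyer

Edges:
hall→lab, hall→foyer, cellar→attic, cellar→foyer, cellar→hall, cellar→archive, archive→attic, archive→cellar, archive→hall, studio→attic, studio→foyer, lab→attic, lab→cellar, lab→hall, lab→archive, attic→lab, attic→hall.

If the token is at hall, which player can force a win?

Eve

A0 = {foyer}
A1: add {hall} — hall (Eve) has hall→foyer.
hall ∈ A1, so Eve can force the target.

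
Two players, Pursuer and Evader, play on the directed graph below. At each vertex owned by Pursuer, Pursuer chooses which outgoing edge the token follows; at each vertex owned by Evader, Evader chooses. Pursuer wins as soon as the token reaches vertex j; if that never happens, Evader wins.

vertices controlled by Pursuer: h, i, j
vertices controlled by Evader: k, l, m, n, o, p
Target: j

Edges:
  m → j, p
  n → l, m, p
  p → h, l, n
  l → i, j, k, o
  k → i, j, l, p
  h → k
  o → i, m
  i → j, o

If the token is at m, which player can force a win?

Evader

A0 = {j}
A1: add {i} — i (Pursuer) has i→j.
A2 = A1; e.g. h (Pursuer) has no edge into A1. Fixed point.
m never enters the attractor, so Evader can avoid the target forever.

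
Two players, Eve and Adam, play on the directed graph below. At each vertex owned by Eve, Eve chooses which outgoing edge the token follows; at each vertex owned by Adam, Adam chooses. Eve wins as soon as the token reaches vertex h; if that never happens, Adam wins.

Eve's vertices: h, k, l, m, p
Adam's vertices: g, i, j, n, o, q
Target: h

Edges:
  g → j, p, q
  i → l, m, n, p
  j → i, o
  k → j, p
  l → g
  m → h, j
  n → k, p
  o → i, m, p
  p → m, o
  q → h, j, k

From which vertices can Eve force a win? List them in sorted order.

A0 = {h}
A1: add {m} — m (Eve) has m→h.
A2: add {p} — p (Eve) has p→m.
A3: add {k} — k (Eve) has k→p.
A4: add {n} — n (Adam): all of {k, p} already in.
A5 = A4; e.g. g (Adam) can still go to j. Fixed point.
Eve's winning region = {h, k, m, n, p}.

h, k, m, n, p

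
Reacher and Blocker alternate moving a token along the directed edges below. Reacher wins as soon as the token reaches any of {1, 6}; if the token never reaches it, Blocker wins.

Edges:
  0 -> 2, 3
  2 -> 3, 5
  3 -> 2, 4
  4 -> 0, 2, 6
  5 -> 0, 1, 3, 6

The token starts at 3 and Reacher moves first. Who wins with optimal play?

Track states (vertex, player-to-move).
A0 = {(1,Reacher), (1,Blocker), (6,Reacher), (6,Blocker)}
A1: add {(4,Reacher), (5,Reacher)}.
A2 = A1; e.g. (0,Reacher) stays out. (3,Reacher) never enters ⇒ Blocker avoids the target.

Blocker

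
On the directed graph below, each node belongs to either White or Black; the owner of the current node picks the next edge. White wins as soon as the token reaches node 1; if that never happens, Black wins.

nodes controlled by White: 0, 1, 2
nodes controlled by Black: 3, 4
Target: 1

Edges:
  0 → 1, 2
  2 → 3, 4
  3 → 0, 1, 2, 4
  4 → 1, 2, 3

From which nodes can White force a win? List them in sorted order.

A0 = {1}
A1: add {0} — 0 (White) has 0→1.
A2 = A1; e.g. 2 (White) has no edge into A1. Fixed point.
White's winning region = {0, 1}.

0, 1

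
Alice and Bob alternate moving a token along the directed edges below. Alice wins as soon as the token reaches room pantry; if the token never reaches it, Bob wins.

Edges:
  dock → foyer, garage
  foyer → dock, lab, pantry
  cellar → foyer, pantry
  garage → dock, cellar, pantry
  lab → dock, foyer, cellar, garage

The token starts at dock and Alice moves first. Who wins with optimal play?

Track states (vertex, player-to-move).
A0 = {(pantry,Alice), (pantry,Bob)}
A1: add {(foyer,Alice), (cellar,Alice), (garage,Alice)}.
A2: add {(dock,Bob), (cellar,Bob)}.
A3: add {(lab,Alice)}.
A4 = A3; e.g. (dock,Alice) stays out. (dock,Alice) never enters ⇒ Bob avoids the target.

Bob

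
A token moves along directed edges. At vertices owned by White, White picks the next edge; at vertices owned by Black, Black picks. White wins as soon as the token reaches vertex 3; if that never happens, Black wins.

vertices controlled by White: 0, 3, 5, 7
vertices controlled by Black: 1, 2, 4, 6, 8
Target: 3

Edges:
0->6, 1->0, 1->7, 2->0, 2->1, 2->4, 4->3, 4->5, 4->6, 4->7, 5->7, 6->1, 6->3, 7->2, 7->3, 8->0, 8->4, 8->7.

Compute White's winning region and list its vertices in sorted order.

3, 5, 7

A0 = {3}
A1: add {7} — 7 (White) has 7→3.
A2: add {5} — 5 (White) has 5→7.
A3 = A2; e.g. 0 (White) has no edge into A2. Fixed point.
White's winning region = {3, 5, 7}.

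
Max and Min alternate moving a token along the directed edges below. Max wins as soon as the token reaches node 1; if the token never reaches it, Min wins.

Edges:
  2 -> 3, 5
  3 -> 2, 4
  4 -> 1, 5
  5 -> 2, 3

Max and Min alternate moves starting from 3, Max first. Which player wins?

Min

Track states (vertex, player-to-move).
A0 = {(1,Max), (1,Min)}
A1: add {(4,Max)}.
A2 = A1; e.g. (2,Max) stays out. (3,Max) never enters ⇒ Min avoids the target.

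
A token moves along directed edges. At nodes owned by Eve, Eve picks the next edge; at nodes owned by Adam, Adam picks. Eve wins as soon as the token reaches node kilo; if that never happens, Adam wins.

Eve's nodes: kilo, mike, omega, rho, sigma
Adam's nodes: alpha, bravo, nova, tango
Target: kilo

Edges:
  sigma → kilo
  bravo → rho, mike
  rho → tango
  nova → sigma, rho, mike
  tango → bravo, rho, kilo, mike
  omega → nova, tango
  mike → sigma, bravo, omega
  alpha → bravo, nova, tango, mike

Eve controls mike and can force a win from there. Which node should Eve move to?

sigma

A0 = {kilo}
A1: add {sigma} — sigma (Eve) has sigma→kilo.
A2: add {mike} — mike (Eve) has mike→sigma.
A3 = A2; e.g. bravo (Adam) can still go to rho. Fixed point.
From mike, successor sigma is in the attractor (rank 1); the other successors bravo, omega are not.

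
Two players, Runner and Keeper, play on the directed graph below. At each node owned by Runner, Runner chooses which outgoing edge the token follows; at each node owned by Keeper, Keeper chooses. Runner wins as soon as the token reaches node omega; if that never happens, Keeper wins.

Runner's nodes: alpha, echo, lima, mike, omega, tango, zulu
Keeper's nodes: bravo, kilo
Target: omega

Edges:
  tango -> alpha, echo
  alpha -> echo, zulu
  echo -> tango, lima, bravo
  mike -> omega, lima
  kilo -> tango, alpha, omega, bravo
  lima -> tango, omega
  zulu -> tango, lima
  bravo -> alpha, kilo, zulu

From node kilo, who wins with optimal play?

A0 = {omega}
A1: add {lima, mike} — mike (Runner) has mike→omega; lima (Runner) has lima→omega.
A2: add {echo, zulu} — echo (Runner) has echo→lima; zulu (Runner) has zulu→lima.
A3: add {alpha, tango} — tango (Runner) has tango→echo; alpha (Runner) has alpha→echo.
A4 = A3; e.g. kilo (Keeper) can still go to bravo. Fixed point.
kilo never enters the attractor, so Keeper can avoid the target forever.

Keeper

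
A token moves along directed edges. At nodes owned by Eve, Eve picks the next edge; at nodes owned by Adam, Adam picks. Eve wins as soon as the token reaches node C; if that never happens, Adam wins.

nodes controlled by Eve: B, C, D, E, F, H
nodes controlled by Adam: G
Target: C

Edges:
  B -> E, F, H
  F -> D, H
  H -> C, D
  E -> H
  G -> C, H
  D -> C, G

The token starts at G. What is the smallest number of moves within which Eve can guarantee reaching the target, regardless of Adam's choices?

A0 = {C}
A1: add {D, H} — D (Eve) has D→C; H (Eve) has H→C.
A2: add {B, E, F, G} — B (Eve) has B→H; E (Eve) has E→H; F (Eve) has F→D; G (Adam): all of {C, H} already in.
A2 = all vertices. Fixed point.
G enters the attractor at level 2, so Eve can force the target in 2 moves from there.

2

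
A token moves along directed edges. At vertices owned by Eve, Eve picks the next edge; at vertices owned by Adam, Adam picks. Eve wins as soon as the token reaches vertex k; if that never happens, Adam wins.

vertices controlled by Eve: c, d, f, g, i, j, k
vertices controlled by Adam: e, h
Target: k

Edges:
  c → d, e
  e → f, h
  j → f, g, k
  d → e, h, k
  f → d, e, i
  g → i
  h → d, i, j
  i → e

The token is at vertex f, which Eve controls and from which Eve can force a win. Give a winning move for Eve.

A0 = {k}
A1: add {d, j} — d (Eve) has d→k; j (Eve) has j→k.
A2: add {c, f} — c (Eve) has c→d; f (Eve) has f→d.
A3 = A2; e.g. e (Adam) can still go to h. Fixed point.
From f, successor d is in the attractor (rank 1); the other successors e, i are not.

d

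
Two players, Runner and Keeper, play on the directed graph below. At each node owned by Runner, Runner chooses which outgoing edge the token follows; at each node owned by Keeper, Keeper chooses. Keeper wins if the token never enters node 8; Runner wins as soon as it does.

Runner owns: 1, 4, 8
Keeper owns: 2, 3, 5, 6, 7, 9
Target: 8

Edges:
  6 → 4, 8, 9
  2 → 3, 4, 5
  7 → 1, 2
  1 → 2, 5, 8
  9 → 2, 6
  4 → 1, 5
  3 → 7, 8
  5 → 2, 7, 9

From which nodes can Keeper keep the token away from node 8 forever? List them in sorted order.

2, 3, 5, 6, 7, 9

A0 = {8}
A1: add {1} — 1 (Runner) has 1→8.
A2: add {4} — 4 (Runner) has 4→1.
A3 = A2; e.g. 2 (Keeper) can still go to 3. Fixed point.
Runner's attractor = {1, 4, 8}; Keeper avoids the target exactly from the complement.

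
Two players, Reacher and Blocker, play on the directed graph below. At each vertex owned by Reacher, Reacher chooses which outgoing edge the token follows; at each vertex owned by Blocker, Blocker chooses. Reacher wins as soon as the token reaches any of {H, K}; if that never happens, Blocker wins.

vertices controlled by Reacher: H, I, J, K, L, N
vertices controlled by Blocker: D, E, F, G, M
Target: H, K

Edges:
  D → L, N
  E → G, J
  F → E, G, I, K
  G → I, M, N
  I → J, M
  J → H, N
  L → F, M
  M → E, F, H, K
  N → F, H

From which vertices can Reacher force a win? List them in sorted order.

H, I, J, K, N

A0 = {H, K}
A1: add {J, N} — J (Reacher) has J→H; N (Reacher) has N→H.
A2: add {I} — I (Reacher) has I→J.
A3 = A2; e.g. D (Blocker) can still go to L. Fixed point.
Reacher's winning region = {H, I, J, K, N}.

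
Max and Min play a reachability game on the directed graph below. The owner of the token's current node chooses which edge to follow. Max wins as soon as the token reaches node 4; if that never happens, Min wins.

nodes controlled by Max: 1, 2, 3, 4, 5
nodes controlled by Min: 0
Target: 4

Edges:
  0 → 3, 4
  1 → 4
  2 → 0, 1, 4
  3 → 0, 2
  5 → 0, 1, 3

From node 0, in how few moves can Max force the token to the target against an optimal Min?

A0 = {4}
A1: add {1, 2} — 1 (Max) has 1→4; 2 (Max) has 2→4.
A2: add {3, 5} — 3 (Max) has 3→2; 5 (Max) has 5→1.
A3: add {0} — 0 (Min): all of {3, 4} already in.
A3 = all vertices. Fixed point.
0 enters the attractor at level 3, so Max can force the target in 3 moves from there.

3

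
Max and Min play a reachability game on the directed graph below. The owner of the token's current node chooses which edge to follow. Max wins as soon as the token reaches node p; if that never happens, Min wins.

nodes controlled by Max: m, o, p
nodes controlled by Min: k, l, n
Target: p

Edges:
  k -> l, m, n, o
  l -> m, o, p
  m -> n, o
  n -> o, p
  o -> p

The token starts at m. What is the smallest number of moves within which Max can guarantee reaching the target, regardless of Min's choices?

A0 = {p}
A1: add {o} — o (Max) has o→p.
A2: add {m, n} — m (Max) has m→o; n (Min): all of {o, p} already in.
m enters the attractor at level 2, so Max can force the target in 2 moves from there.

2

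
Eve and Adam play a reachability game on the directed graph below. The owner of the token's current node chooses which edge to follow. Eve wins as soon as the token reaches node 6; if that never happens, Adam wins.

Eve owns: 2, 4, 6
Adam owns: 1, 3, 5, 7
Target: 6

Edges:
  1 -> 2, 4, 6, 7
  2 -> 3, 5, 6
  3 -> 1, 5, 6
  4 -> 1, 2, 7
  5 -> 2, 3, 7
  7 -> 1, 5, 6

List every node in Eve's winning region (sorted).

2, 4, 6

A0 = {6}
A1: add {2} — 2 (Eve) has 2→6.
A2: add {4} — 4 (Eve) has 4→2.
A3 = A2; e.g. 1 (Adam) can still go to 7. Fixed point.
Eve's winning region = {2, 4, 6}.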